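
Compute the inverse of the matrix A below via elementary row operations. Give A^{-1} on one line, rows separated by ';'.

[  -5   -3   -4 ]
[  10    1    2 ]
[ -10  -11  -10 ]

Gauss-Jordan on [A | I]:
R1 <- (1/-5)*R1:  [    1   3/5   4/5  |  -1/5     0     0 ]
R2 <- R2 - (10)*R1:  [  0  -5  -6  |   2   1   0 ]
R3 <- R3 - (-10)*R1:  [  0  -5  -2  |  -2   0   1 ]
R2 <- (1/-5)*R2:  [    0     1   6/5  |  -2/5  -1/5     0 ]
R1 <- R1 - (3/5)*R2:  [    1     0  2/25  |  1/25  3/25     0 ]
R3 <- R3 - (-5)*R2:  [  0   0   4  |  -4  -1   1 ]
R3 <- (1/4)*R3:  [    0     0     1  |    -1  -1/4   1/4 ]
R1 <- R1 - (2/25)*R3:  [     1      0      0  |   3/25   7/50  -1/50 ]
R2 <- R2 - (6/5)*R3:  [     0      1      0  |    4/5   1/10  -3/10 ]
Right block of [I | A^{-1}] is the inverse:
[ 3/25  7/50  -1/50 ]
[  4/5  1/10  -3/10 ]
[   -1  -1/4    1/4 ]

inverse = [3/25 7/50 -1/50; 4/5 1/10 -3/10; -1 -1/4 1/4]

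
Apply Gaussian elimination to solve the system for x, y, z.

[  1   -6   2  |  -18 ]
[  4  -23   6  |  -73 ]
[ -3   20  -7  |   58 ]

Forward elimination on [A|b]:
R2 <- R2 - (4)*R1:  [  0   1  -2  -1 ]
R3 <- R3 - (-3)*R1:  [  0   2  -1   4 ]
R3 <- R3 - (2)*R2:  [ 0  0  3  6 ]
Row echelon form:
[ 1  -6   2  |  -18 ]
[ 0   1  -2  |   -1 ]
[ 0   0   3  |    6 ]
Back-substitution:
z = (6) / 3 = 2
y = (-1 - (-2)*(2)) / 1 = 3
x = (-18 - (-6)*(3) - (2)*(2)) / 1 = -4

(-4, 3, 2)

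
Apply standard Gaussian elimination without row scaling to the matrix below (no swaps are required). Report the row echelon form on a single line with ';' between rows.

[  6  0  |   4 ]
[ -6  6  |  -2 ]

Forward elimination:
R2 <- R2 - (-1)*R1:  [ 0  6  2 ]
Row echelon form:
[ 6  0  |  4 ]
[ 0  6  |  2 ]

REF = [6 0 4; 0 6 2]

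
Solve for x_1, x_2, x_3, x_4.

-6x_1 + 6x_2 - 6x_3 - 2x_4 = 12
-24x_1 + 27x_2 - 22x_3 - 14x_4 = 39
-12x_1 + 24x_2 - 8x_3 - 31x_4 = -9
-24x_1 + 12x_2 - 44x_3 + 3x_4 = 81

(5, 5, -3, 3)

Forward elimination on [A|b]:
R2 <- R2 - (4)*R1:  [  0   3   2  -6  -9 ]
R3 <- R3 - (2)*R1:  [   0   12    4  -27  -33 ]
R4 <- R4 - (4)*R1:  [   0  -12  -20   11   33 ]
R3 <- R3 - (4)*R2:  [  0   0  -4  -3   3 ]
R4 <- R4 - (-4)*R2:  [   0    0  -12  -13   -3 ]
R4 <- R4 - (3)*R3:  [   0    0    0   -4  -12 ]
Row echelon form:
[ -6  6  -6  -2  |   12 ]
[  0  3   2  -6  |   -9 ]
[  0  0  -4  -3  |    3 ]
[  0  0   0  -4  |  -12 ]
Back-substitution:
x_4 = (-12) / -4 = 3
x_3 = (3 - (-3)*(3)) / -4 = -3
x_2 = (-9 - (2)*(-3) - (-6)*(3)) / 3 = 5
x_1 = (12 - (6)*(5) - (-6)*(-3) - (-2)*(3)) / -6 = 5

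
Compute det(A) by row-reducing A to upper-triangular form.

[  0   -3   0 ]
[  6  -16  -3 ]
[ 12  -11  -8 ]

det(A) = -36

Forward elimination:
R1 <-> R2   (pivot in column 1 was zero)
[  6  -16  -3 ]
[  0   -3   0 ]
[ 12  -11  -8 ]
R3 <- R3 - (2)*R1:  [  0  21  -2 ]
R3 <- R3 - (-7)*R2:  [  0   0  -2 ]
Upper-triangular form:
[ 6  -16  -3 ]
[ 0   -3   0 ]
[ 0    0  -2 ]
det(A) = (-1)^1 * (6) * (-3) * (-2) = -36  (1 row swap -> sign -1)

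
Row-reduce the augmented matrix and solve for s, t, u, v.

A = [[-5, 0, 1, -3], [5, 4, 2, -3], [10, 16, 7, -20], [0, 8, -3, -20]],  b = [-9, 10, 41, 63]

Forward elimination on [A|b]:
R2 <- R2 - (-1)*R1:  [  0   4   3  -6   1 ]
R3 <- R3 - (-2)*R1:  [   0   16    9  -26   23 ]
R3 <- R3 - (4)*R2:  [  0   0  -3  -2  19 ]
R4 <- R4 - (2)*R2:  [  0   0  -9  -8  61 ]
R4 <- R4 - (3)*R3:  [  0   0   0  -2   4 ]
Row echelon form:
[ -5  0   1  -3  |  -9 ]
[  0  4   3  -6  |   1 ]
[  0  0  -3  -2  |  19 ]
[  0  0   0  -2  |   4 ]
Back-substitution:
v = (4) / -2 = -2
u = (19 - (-2)*(-2)) / -3 = -5
t = (1 - (3)*(-5) - (-6)*(-2)) / 4 = 1
s = (-9 - (1)*(-5) - (-3)*(-2)) / -5 = 2

(2, 1, -5, -2)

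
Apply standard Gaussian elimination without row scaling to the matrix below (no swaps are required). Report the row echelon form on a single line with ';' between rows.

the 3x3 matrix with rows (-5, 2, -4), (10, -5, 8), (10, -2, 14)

REF = [-5 2 -4; 0 -1 0; 0 0 6]

Forward elimination:
R2 <- R2 - (-2)*R1:  [  0  -1   0 ]
R3 <- R3 - (-2)*R1:  [ 0  2  6 ]
R3 <- R3 - (-2)*R2:  [ 0  0  6 ]
Row echelon form:
[ -5   2  -4 ]
[  0  -1   0 ]
[  0   0   6 ]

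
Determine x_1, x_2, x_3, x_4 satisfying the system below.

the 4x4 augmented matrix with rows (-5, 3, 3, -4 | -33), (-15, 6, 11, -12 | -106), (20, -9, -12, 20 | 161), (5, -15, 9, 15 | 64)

Forward elimination on [A|b]:
R2 <- R2 - (3)*R1:  [  0  -3   2   0  -7 ]
R3 <- R3 - (-4)*R1:  [  0   3   0   4  29 ]
R4 <- R4 - (-1)*R1:  [   0  -12   12   11   31 ]
R3 <- R3 - (-1)*R2:  [  0   0   2   4  22 ]
R4 <- R4 - (4)*R2:  [  0   0   4  11  59 ]
R4 <- R4 - (2)*R3:  [  0   0   0   3  15 ]
Row echelon form:
[ -5   3  3  -4  |  -33 ]
[  0  -3  2   0  |   -7 ]
[  0   0  2   4  |   22 ]
[  0   0  0   3  |   15 ]
Back-substitution:
x_4 = (15) / 3 = 5
x_3 = (22 - (4)*(5)) / 2 = 1
x_2 = (-7 - (2)*(1)) / -3 = 3
x_1 = (-33 - (3)*(3) - (3)*(1) - (-4)*(5)) / -5 = 5

(5, 3, 1, 5)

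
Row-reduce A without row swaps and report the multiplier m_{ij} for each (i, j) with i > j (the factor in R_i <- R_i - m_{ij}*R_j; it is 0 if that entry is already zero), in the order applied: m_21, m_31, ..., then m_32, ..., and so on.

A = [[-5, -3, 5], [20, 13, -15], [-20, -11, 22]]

multipliers: -4, 4, 1

Forward elimination:
R2 <- R2 - (-4)*R1:  [ 0  1  5 ]
R3 <- R3 - (4)*R1:  [ 0  1  2 ]
R3 <- R3 - (1)*R2:  [  0   0  -3 ]
Multipliers (in order of application): m_{21} = -4, m_{31} = 4, m_{32} = 1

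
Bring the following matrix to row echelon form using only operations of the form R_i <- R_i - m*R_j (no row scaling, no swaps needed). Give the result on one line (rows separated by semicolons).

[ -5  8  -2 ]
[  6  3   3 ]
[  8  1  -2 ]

REF = [-5 8 -2; 0 63/5 3/5; 0 0 -41/7]

Forward elimination:
R2 <- R2 - (-6/5)*R1:  [    0  63/5   3/5 ]
R3 <- R3 - (-8/5)*R1:  [     0   69/5  -26/5 ]
R3 <- R3 - (23/21)*R2:  [     0      0  -41/7 ]
Row echelon form:
[ -5     8     -2 ]
[  0  63/5    3/5 ]
[  0     0  -41/7 ]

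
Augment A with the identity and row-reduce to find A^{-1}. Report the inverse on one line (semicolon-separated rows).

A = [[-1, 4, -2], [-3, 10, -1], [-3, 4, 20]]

Gauss-Jordan on [A | I]:
R1 <- (1/-1)*R1:  [  1  -4   2  |  -1   0   0 ]
R2 <- R2 - (-3)*R1:  [  0  -2   5  |  -3   1   0 ]
R3 <- R3 - (-3)*R1:  [  0  -8  26  |  -3   0   1 ]
R2 <- (1/-2)*R2:  [    0     1  -5/2  |   3/2  -1/2     0 ]
R1 <- R1 - (-4)*R2:  [  1   0  -8  |   5  -2   0 ]
R3 <- R3 - (-8)*R2:  [  0   0   6  |   9  -4   1 ]
R3 <- (1/6)*R3:  [    0     0     1  |   3/2  -2/3   1/6 ]
R1 <- R1 - (-8)*R3:  [     1      0      0  |     17  -22/3    4/3 ]
R2 <- R2 - (-5/2)*R3:  [     0      1      0  |   21/4  -13/6   5/12 ]
Right block of [I | A^{-1}] is the inverse:
[   17  -22/3   4/3 ]
[ 21/4  -13/6  5/12 ]
[  3/2   -2/3   1/6 ]

inverse = [17 -22/3 4/3; 21/4 -13/6 5/12; 3/2 -2/3 1/6]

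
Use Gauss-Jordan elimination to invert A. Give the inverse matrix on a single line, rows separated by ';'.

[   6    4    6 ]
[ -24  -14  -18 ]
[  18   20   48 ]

Gauss-Jordan on [A | I]:
R1 <- (1/6)*R1:  [   1  2/3    1  |  1/6    0    0 ]
R2 <- R2 - (-24)*R1:  [ 0  2  6  |  4  1  0 ]
R3 <- R3 - (18)*R1:  [  0   8  30  |  -3   0   1 ]
R2 <- (1/2)*R2:  [   0    1    3  |    2  1/2    0 ]
R1 <- R1 - (2/3)*R2:  [    1     0    -1  |  -7/6  -1/3     0 ]
R3 <- R3 - (8)*R2:  [   0    0    6  |  -19   -4    1 ]
R3 <- (1/6)*R3:  [     0      0      1  |  -19/6   -2/3    1/6 ]
R1 <- R1 - (-1)*R3:  [     1      0      0  |  -13/3     -1    1/6 ]
R2 <- R2 - (3)*R3:  [    0     1     0  |  23/2   5/2  -1/2 ]
Right block of [I | A^{-1}] is the inverse:
[ -13/3    -1   1/6 ]
[  23/2   5/2  -1/2 ]
[ -19/6  -2/3   1/6 ]

inverse = [-13/3 -1 1/6; 23/2 5/2 -1/2; -19/6 -2/3 1/6]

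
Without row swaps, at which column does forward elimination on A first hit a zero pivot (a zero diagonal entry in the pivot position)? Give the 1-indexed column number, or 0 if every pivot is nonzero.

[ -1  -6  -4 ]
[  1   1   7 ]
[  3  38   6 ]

first zero-pivot column = 0

Naive forward elimination:
R2 <- R2 - (-1)*R1:  [  0  -5   3 ]
R3 <- R3 - (-3)*R1:  [  0  20  -6 ]
R3 <- R3 - (-4)*R2:  [ 0  0  6 ]
All pivots nonzero; naive elimination completes without hitting a zero pivot.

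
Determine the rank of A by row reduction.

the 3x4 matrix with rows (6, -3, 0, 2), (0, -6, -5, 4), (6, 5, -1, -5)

rank(A) = 3

Row reduction:
R3 <- R3 - (1)*R1:  [  0   8  -1  -7 ]
R3 <- R3 - (-4/3)*R2:  [     0      0  -23/3   -5/3 ]
Row echelon form:
[ 6  -3      0     2 ]
[ 0  -6     -5     4 ]
[ 0   0  -23/3  -5/3 ]
Nonzero rows / pivot columns: 3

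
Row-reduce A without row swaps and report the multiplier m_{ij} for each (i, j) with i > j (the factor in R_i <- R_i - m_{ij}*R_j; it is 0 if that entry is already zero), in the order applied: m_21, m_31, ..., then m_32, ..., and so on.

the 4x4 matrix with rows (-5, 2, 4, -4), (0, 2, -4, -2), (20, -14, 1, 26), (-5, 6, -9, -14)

multipliers: 0, -4, 1, -3, 2, -1

Forward elimination:
R2: entry in column 1 is already 0 -> m_{21} = 0 (no row operation needed)
R3 <- R3 - (-4)*R1:  [  0  -6  17  10 ]
R4 <- R4 - (1)*R1:  [   0    4  -13  -10 ]
R3 <- R3 - (-3)*R2:  [ 0  0  5  4 ]
R4 <- R4 - (2)*R2:  [  0   0  -5  -6 ]
R4 <- R4 - (-1)*R3:  [  0   0   0  -2 ]
Multipliers (in order of application): m_{21} = 0, m_{31} = -4, m_{41} = 1, m_{32} = -3, m_{42} = 2, m_{43} = -1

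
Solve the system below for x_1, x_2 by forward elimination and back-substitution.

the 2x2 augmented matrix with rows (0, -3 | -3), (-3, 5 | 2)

Forward elimination on [A|b]:
R1 <-> R2   (pivot in column 1 was zero)
[ -3   5   2 ]
[  0  -3  -3 ]
Row echelon form:
[ -3   5  |   2 ]
[  0  -3  |  -3 ]
Back-substitution:
x_2 = (-3) / -3 = 1
x_1 = (2 - (5)*(1)) / -3 = 1

(1, 1)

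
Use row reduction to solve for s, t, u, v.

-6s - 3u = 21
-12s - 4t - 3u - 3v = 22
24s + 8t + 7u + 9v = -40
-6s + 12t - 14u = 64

Forward elimination on [A|b]:
R2 <- R2 - (2)*R1:  [   0   -4    3   -3  -20 ]
R3 <- R3 - (-4)*R1:  [  0   8  -5   9  44 ]
R4 <- R4 - (1)*R1:  [   0   12  -11    0   43 ]
R3 <- R3 - (-2)*R2:  [ 0  0  1  3  4 ]
R4 <- R4 - (-3)*R2:  [   0    0   -2   -9  -17 ]
R4 <- R4 - (-2)*R3:  [  0   0   0  -3  -9 ]
Row echelon form:
[ -6   0  -3   0  |   21 ]
[  0  -4   3  -3  |  -20 ]
[  0   0   1   3  |    4 ]
[  0   0   0  -3  |   -9 ]
Back-substitution:
v = (-9) / -3 = 3
u = (4 - (3)*(3)) / 1 = -5
t = (-20 - (3)*(-5) - (-3)*(3)) / -4 = -1
s = (21 - (-3)*(-5)) / -6 = -1

(-1, -1, -5, 3)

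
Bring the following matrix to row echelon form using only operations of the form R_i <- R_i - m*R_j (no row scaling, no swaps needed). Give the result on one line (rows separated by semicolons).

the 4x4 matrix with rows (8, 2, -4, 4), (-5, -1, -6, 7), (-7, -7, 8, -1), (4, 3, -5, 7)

Forward elimination:
R2 <- R2 - (-5/8)*R1:  [     0    1/4  -17/2   19/2 ]
R3 <- R3 - (-7/8)*R1:  [     0  -21/4    9/2    5/2 ]
R4 <- R4 - (1/2)*R1:  [  0   2  -3   5 ]
R3 <- R3 - (-21)*R2:  [    0     0  -174   202 ]
R4 <- R4 - (8)*R2:  [   0    0   65  -71 ]
R4 <- R4 - (-65/174)*R3:  [      0       0       0  388/87 ]
Row echelon form:
[ 8    2     -4       4 ]
[ 0  1/4  -17/2    19/2 ]
[ 0    0   -174     202 ]
[ 0    0      0  388/87 ]

REF = [8 2 -4 4; 0 1/4 -17/2 19/2; 0 0 -174 202; 0 0 0 388/87]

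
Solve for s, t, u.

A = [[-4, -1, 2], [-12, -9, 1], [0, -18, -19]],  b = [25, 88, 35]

(-5, -3, 1)

Forward elimination on [A|b]:
R2 <- R2 - (3)*R1:  [  0  -6  -5  13 ]
R3 <- R3 - (3)*R2:  [  0   0  -4  -4 ]
Row echelon form:
[ -4  -1   2  |  25 ]
[  0  -6  -5  |  13 ]
[  0   0  -4  |  -4 ]
Back-substitution:
u = (-4) / -4 = 1
t = (13 - (-5)*(1)) / -6 = -3
s = (25 - (-1)*(-3) - (2)*(1)) / -4 = -5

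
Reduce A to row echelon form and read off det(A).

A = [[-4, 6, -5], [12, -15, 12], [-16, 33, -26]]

Forward elimination:
R2 <- R2 - (-3)*R1:  [  0   3  -3 ]
R3 <- R3 - (4)*R1:  [  0   9  -6 ]
R3 <- R3 - (3)*R2:  [ 0  0  3 ]
Upper-triangular form:
[ -4  6  -5 ]
[  0  3  -3 ]
[  0  0   3 ]
det(A) = (-1)^0 * (-4) * (3) * (3) = -36  (0 row swaps -> sign +1)

det(A) = -36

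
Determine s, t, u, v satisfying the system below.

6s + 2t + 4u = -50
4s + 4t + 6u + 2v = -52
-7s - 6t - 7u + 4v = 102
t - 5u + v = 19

(-4, -5, -4, 4)

Forward elimination on [A|b]:
R2 <- R2 - (2/3)*R1:  [     0    8/3   10/3      2  -56/3 ]
R3 <- R3 - (-7/6)*R1:  [     0  -11/3   -7/3      4  131/3 ]
R3 <- R3 - (-11/8)*R2:  [    0     0   9/4  27/4    18 ]
R4 <- R4 - (3/8)*R2:  [     0      0  -25/4    1/4     26 ]
R4 <- R4 - (-25/9)*R3:  [  0   0   0  19  76 ]
Row echelon form:
[ 6    2     4     0  |    -50 ]
[ 0  8/3  10/3     2  |  -56/3 ]
[ 0    0   9/4  27/4  |     18 ]
[ 0    0     0    19  |     76 ]
Back-substitution:
v = (76) / 19 = 4
u = (18 - (27/4)*(4)) / (9/4) = -4
t = (-56/3 - (10/3)*(-4) - (2)*(4)) / (8/3) = -5
s = (-50 - (2)*(-5) - (4)*(-4)) / 6 = -4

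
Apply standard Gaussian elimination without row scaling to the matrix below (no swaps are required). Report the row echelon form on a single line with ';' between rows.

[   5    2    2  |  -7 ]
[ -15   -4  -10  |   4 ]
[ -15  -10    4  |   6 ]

Forward elimination:
R2 <- R2 - (-3)*R1:  [   0    2   -4  -17 ]
R3 <- R3 - (-3)*R1:  [   0   -4   10  -15 ]
R3 <- R3 - (-2)*R2:  [   0    0    2  -49 ]
Row echelon form:
[ 5  2   2  |   -7 ]
[ 0  2  -4  |  -17 ]
[ 0  0   2  |  -49 ]

REF = [5 2 2 -7; 0 2 -4 -17; 0 0 2 -49]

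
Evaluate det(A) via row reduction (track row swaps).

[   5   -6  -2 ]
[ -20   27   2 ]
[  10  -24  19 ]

Forward elimination:
R2 <- R2 - (-4)*R1:  [  0   3  -6 ]
R3 <- R3 - (2)*R1:  [   0  -12   23 ]
R3 <- R3 - (-4)*R2:  [  0   0  -1 ]
Upper-triangular form:
[ 5  -6  -2 ]
[ 0   3  -6 ]
[ 0   0  -1 ]
det(A) = (-1)^0 * (5) * (3) * (-1) = -15  (0 row swaps -> sign +1)

det(A) = -15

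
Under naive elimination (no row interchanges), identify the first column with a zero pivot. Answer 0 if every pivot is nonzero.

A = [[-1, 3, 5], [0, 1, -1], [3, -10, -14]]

Naive forward elimination:
R3 <- R3 - (-3)*R1:  [  0  -1   1 ]
R3 <- R3 - (-1)*R2:  [ 0  0  0 ]
Matrix at this point:
[ -1  3   5 ]
[  0  1  -1 ]
[  0  0   0 ]
Pivot entry (3,3) in the last row is zero and there are no rows below to swap with -> zero pivot in column 3 (A is singular).

first zero-pivot column = 3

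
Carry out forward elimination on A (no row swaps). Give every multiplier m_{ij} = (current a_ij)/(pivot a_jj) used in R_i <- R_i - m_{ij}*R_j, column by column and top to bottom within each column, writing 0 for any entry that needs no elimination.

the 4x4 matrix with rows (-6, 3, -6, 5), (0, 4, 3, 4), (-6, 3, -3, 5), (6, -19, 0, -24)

Forward elimination:
R2: entry in column 1 is already 0 -> m_{21} = 0 (no row operation needed)
R3 <- R3 - (1)*R1:  [ 0  0  3  0 ]
R4 <- R4 - (-1)*R1:  [   0  -16   -6  -19 ]
R3: entry in column 2 is already 0 -> m_{32} = 0 (no row operation needed)
R4 <- R4 - (-4)*R2:  [  0   0   6  -3 ]
R4 <- R4 - (2)*R3:  [  0   0   0  -3 ]
Multipliers (in order of application): m_{21} = 0, m_{31} = 1, m_{41} = -1, m_{32} = 0, m_{42} = -4, m_{43} = 2

multipliers: 0, 1, -1, 0, -4, 2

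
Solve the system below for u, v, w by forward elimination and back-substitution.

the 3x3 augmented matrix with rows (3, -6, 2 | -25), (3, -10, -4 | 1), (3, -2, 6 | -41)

(-3, 1, -5)

Forward elimination on [A|b]:
R2 <- R2 - (1)*R1:  [  0  -4  -6  26 ]
R3 <- R3 - (1)*R1:  [   0    4    4  -16 ]
R3 <- R3 - (-1)*R2:  [  0   0  -2  10 ]
Row echelon form:
[ 3  -6   2  |  -25 ]
[ 0  -4  -6  |   26 ]
[ 0   0  -2  |   10 ]
Back-substitution:
w = (10) / -2 = -5
v = (26 - (-6)*(-5)) / -4 = 1
u = (-25 - (-6)*(1) - (2)*(-5)) / 3 = -3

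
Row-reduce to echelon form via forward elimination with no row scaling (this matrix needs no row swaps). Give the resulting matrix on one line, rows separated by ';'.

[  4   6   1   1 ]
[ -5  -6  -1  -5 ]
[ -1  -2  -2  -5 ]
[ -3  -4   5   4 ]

Forward elimination:
R2 <- R2 - (-5/4)*R1:  [     0    3/2    1/4  -15/4 ]
R3 <- R3 - (-1/4)*R1:  [     0   -1/2   -7/4  -19/4 ]
R4 <- R4 - (-3/4)*R1:  [    0   1/2  23/4  19/4 ]
R3 <- R3 - (-1/3)*R2:  [    0     0  -5/3    -6 ]
R4 <- R4 - (1/3)*R2:  [    0     0  17/3     6 ]
R4 <- R4 - (-17/5)*R3:  [     0      0      0  -72/5 ]
Row echelon form:
[ 4    6     1      1 ]
[ 0  3/2   1/4  -15/4 ]
[ 0    0  -5/3     -6 ]
[ 0    0     0  -72/5 ]

REF = [4 6 1 1; 0 3/2 1/4 -15/4; 0 0 -5/3 -6; 0 0 0 -72/5]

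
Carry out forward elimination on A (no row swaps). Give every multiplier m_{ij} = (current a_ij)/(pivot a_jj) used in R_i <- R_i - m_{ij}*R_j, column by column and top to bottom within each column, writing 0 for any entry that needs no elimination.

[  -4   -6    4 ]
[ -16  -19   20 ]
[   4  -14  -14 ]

Forward elimination:
R2 <- R2 - (4)*R1:  [ 0  5  4 ]
R3 <- R3 - (-1)*R1:  [   0  -20  -10 ]
R3 <- R3 - (-4)*R2:  [ 0  0  6 ]
Multipliers (in order of application): m_{21} = 4, m_{31} = -1, m_{32} = -4

multipliers: 4, -1, -4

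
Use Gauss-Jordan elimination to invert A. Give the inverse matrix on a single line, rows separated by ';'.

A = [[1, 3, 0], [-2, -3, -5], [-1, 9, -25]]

inverse = [-8 -5 1; 3 5/3 -1/3; 7/5 4/5 -1/5]

Gauss-Jordan on [A | I]:
R2 <- R2 - (-2)*R1:  [  0   3  -5  |   2   1   0 ]
R3 <- R3 - (-1)*R1:  [   0   12  -25  |    1    0    1 ]
R2 <- (1/3)*R2:  [    0     1  -5/3  |   2/3   1/3     0 ]
R1 <- R1 - (3)*R2:  [  1   0   5  |  -1  -1   0 ]
R3 <- R3 - (12)*R2:  [  0   0  -5  |  -7  -4   1 ]
R3 <- (1/-5)*R3:  [    0     0     1  |   7/5   4/5  -1/5 ]
R1 <- R1 - (5)*R3:  [  1   0   0  |  -8  -5   1 ]
R2 <- R2 - (-5/3)*R3:  [    0     1     0  |     3   5/3  -1/3 ]
Right block of [I | A^{-1}] is the inverse:
[  -8   -5     1 ]
[   3  5/3  -1/3 ]
[ 7/5  4/5  -1/5 ]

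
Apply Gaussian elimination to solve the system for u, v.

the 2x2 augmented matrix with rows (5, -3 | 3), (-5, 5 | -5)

Forward elimination on [A|b]:
R2 <- R2 - (-1)*R1:  [  0   2  -2 ]
Row echelon form:
[ 5  -3  |   3 ]
[ 0   2  |  -2 ]
Back-substitution:
v = (-2) / 2 = -1
u = (3 - (-3)*(-1)) / 5 = 0

(0, -1)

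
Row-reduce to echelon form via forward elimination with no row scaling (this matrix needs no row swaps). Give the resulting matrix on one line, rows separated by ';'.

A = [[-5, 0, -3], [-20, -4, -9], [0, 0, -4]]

REF = [-5 0 -3; 0 -4 3; 0 0 -4]

Forward elimination:
R2 <- R2 - (4)*R1:  [  0  -4   3 ]
Row echelon form:
[ -5   0  -3 ]
[  0  -4   3 ]
[  0   0  -4 ]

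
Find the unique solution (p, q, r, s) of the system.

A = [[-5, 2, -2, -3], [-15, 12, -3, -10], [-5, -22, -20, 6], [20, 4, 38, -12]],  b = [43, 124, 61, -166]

(-5, 0, -3, -4)

Forward elimination on [A|b]:
R2 <- R2 - (3)*R1:  [  0   6   3  -1  -5 ]
R3 <- R3 - (1)*R1:  [   0  -24  -18    9   18 ]
R4 <- R4 - (-4)*R1:  [   0   12   30  -24    6 ]
R3 <- R3 - (-4)*R2:  [  0   0  -6   5  -2 ]
R4 <- R4 - (2)*R2:  [   0    0   24  -22   16 ]
R4 <- R4 - (-4)*R3:  [  0   0   0  -2   8 ]
Row echelon form:
[ -5  2  -2  -3  |  43 ]
[  0  6   3  -1  |  -5 ]
[  0  0  -6   5  |  -2 ]
[  0  0   0  -2  |   8 ]
Back-substitution:
s = (8) / -2 = -4
r = (-2 - (5)*(-4)) / -6 = -3
q = (-5 - (3)*(-3) - (-1)*(-4)) / 6 = 0
p = (43 - (2)*(0) - (-2)*(-3) - (-3)*(-4)) / -5 = -5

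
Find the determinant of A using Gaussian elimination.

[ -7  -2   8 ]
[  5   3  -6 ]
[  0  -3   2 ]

det(A) = -16

Forward elimination:
R2 <- R2 - (-5/7)*R1:  [    0  11/7  -2/7 ]
R3 <- R3 - (-21/11)*R2:  [     0      0  16/11 ]
Upper-triangular form:
[ -7    -2      8 ]
[  0  11/7   -2/7 ]
[  0     0  16/11 ]
det(A) = (-1)^0 * (-7) * (11/7) * (16/11) = -16  (0 row swaps -> sign +1)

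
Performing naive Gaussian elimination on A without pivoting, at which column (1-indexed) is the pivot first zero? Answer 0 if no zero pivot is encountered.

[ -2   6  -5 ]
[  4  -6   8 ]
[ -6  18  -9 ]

first zero-pivot column = 0

Naive forward elimination:
R2 <- R2 - (-2)*R1:  [  0   6  -2 ]
R3 <- R3 - (3)*R1:  [ 0  0  6 ]
All pivots nonzero; naive elimination completes without hitting a zero pivot.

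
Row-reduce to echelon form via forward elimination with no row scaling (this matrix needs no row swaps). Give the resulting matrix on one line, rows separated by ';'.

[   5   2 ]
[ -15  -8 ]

REF = [5 2; 0 -2]

Forward elimination:
R2 <- R2 - (-3)*R1:  [  0  -2 ]
Row echelon form:
[ 5   2 ]
[ 0  -2 ]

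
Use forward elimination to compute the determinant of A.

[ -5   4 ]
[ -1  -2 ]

Forward elimination:
R2 <- R2 - (1/5)*R1:  [     0  -14/5 ]
Upper-triangular form:
[ -5      4 ]
[  0  -14/5 ]
det(A) = (-1)^0 * (-5) * (-14/5) = 14  (0 row swaps -> sign +1)

det(A) = 14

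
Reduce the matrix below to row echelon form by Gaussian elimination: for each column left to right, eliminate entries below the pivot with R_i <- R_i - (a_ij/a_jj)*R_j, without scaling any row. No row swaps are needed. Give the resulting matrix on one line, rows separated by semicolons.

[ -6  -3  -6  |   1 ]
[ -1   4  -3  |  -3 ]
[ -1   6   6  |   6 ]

REF = [-6 -3 -6 1; 0 9/2 -2 -19/6; 0 0 89/9 281/27]

Forward elimination:
R2 <- R2 - (1/6)*R1:  [     0    9/2     -2  -19/6 ]
R3 <- R3 - (1/6)*R1:  [    0  13/2     7  35/6 ]
R3 <- R3 - (13/9)*R2:  [      0       0    89/9  281/27 ]
Row echelon form:
[ -6   -3    -6  |       1 ]
[  0  9/2    -2  |   -19/6 ]
[  0    0  89/9  |  281/27 ]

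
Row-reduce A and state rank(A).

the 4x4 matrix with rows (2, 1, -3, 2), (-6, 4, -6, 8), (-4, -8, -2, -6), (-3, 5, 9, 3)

Row reduction:
R2 <- R2 - (-3)*R1:  [   0    7  -15   14 ]
R3 <- R3 - (-2)*R1:  [  0  -6  -8  -2 ]
R4 <- R4 - (-3/2)*R1:  [    0  13/2   9/2     6 ]
R3 <- R3 - (-6/7)*R2:  [      0       0  -146/7      10 ]
R4 <- R4 - (13/14)*R2:  [     0      0  129/7     -7 ]
R4 <- R4 - (-129/146)*R3:  [      0       0       0  134/73 ]
Row echelon form:
[ 2  1      -3       2 ]
[ 0  7     -15      14 ]
[ 0  0  -146/7      10 ]
[ 0  0       0  134/73 ]
Nonzero rows / pivot columns: 4

rank(A) = 4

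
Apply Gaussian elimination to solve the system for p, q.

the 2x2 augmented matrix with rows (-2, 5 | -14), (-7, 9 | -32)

Forward elimination on [A|b]:
R2 <- R2 - (7/2)*R1:  [     0  -17/2     17 ]
Row echelon form:
[ -2      5  |  -14 ]
[  0  -17/2  |   17 ]
Back-substitution:
q = (17) / (-17/2) = -2
p = (-14 - (5)*(-2)) / -2 = 2

(2, -2)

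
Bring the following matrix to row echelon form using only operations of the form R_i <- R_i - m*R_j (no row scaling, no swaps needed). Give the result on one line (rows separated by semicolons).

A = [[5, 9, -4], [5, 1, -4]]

REF = [5 9 -4; 0 -8 0]

Forward elimination:
R2 <- R2 - (1)*R1:  [  0  -8   0 ]
Row echelon form:
[ 5   9  -4 ]
[ 0  -8   0 ]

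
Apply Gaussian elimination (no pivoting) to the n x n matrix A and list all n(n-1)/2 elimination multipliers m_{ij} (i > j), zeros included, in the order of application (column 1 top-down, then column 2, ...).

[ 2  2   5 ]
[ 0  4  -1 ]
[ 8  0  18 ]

Forward elimination:
R2: entry in column 1 is already 0 -> m_{21} = 0 (no row operation needed)
R3 <- R3 - (4)*R1:  [  0  -8  -2 ]
R3 <- R3 - (-2)*R2:  [  0   0  -4 ]
Multipliers (in order of application): m_{21} = 0, m_{31} = 4, m_{32} = -2

multipliers: 0, 4, -2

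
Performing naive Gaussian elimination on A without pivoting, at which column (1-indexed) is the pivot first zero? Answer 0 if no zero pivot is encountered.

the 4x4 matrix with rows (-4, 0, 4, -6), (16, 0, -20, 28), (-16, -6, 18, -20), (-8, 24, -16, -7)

Naive forward elimination:
R2 <- R2 - (-4)*R1:  [  0   0  -4   4 ]
R3 <- R3 - (4)*R1:  [  0  -6   2   4 ]
R4 <- R4 - (2)*R1:  [   0   24  -24    5 ]
Matrix at this point:
[ -4   0    4  -6 ]
[  0   0   -4   4 ]
[  0  -6    2   4 ]
[  0  24  -24   5 ]
Pivot entry (2,2) is zero but row 3 has -6 in column 2 -> naive elimination stops; a row interchange (e.g. R2 <-> R3) would be required here.

first zero-pivot column = 2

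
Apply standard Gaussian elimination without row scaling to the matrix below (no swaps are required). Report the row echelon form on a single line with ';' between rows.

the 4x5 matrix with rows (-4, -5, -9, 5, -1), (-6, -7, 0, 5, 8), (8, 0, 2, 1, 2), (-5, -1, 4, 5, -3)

REF = [-4 -5 -9 5 -1; 0 1/2 27/2 -5/2 19/2; 0 0 254 -39 190; 0 0 0 2833/508 -873/127]

Forward elimination:
R2 <- R2 - (3/2)*R1:  [    0   1/2  27/2  -5/2  19/2 ]
R3 <- R3 - (-2)*R1:  [   0  -10  -16   11    0 ]
R4 <- R4 - (5/4)*R1:  [    0  21/4  61/4  -5/4  -7/4 ]
R3 <- R3 - (-20)*R2:  [   0    0  254  -39  190 ]
R4 <- R4 - (21/2)*R2:  [      0       0  -253/2      25  -203/2 ]
R4 <- R4 - (-253/508)*R3:  [        0         0         0  2833/508  -873/127 ]
Row echelon form:
[ -4   -5    -9         5        -1 ]
[  0  1/2  27/2      -5/2      19/2 ]
[  0    0   254       -39       190 ]
[  0    0     0  2833/508  -873/127 ]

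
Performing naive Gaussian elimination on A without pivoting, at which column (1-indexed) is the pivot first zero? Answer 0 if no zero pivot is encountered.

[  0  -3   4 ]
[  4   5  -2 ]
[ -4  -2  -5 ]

Naive forward elimination:
Pivot entry (1,1) is zero but row 2 has 4 in column 1 -> naive elimination stops; a row interchange (e.g. R1 <-> R2) would be required here.

first zero-pivot column = 1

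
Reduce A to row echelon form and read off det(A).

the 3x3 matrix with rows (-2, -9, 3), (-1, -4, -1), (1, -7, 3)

Forward elimination:
R2 <- R2 - (1/2)*R1:  [    0   1/2  -5/2 ]
R3 <- R3 - (-1/2)*R1:  [     0  -23/2    9/2 ]
R3 <- R3 - (-23)*R2:  [   0    0  -53 ]
Upper-triangular form:
[ -2   -9     3 ]
[  0  1/2  -5/2 ]
[  0    0   -53 ]
det(A) = (-1)^0 * (-2) * (1/2) * (-53) = 53  (0 row swaps -> sign +1)

det(A) = 53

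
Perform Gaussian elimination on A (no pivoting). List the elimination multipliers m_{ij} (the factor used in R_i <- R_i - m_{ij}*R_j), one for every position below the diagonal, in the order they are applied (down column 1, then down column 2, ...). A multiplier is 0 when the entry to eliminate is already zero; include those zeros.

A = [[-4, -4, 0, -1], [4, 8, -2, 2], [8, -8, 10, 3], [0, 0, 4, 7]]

multipliers: -1, -2, 0, -4, 0, 2

Forward elimination:
R2 <- R2 - (-1)*R1:  [  0   4  -2   1 ]
R3 <- R3 - (-2)*R1:  [   0  -16   10    1 ]
R4: entry in column 1 is already 0 -> m_{41} = 0 (no row operation needed)
R3 <- R3 - (-4)*R2:  [ 0  0  2  5 ]
R4: entry in column 2 is already 0 -> m_{42} = 0 (no row operation needed)
R4 <- R4 - (2)*R3:  [  0   0   0  -3 ]
Multipliers (in order of application): m_{21} = -1, m_{31} = -2, m_{41} = 0, m_{32} = -4, m_{42} = 0, m_{43} = 2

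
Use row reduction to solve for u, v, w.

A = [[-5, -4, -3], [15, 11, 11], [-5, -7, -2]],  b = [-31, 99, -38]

(0, 4, 5)

Forward elimination on [A|b]:
R2 <- R2 - (-3)*R1:  [  0  -1   2   6 ]
R3 <- R3 - (1)*R1:  [  0  -3   1  -7 ]
R3 <- R3 - (3)*R2:  [   0    0   -5  -25 ]
Row echelon form:
[ -5  -4  -3  |  -31 ]
[  0  -1   2  |    6 ]
[  0   0  -5  |  -25 ]
Back-substitution:
w = (-25) / -5 = 5
v = (6 - (2)*(5)) / -1 = 4
u = (-31 - (-4)*(4) - (-3)*(5)) / -5 = 0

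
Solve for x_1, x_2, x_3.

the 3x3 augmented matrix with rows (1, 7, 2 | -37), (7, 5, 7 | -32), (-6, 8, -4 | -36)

(0, -5, -1)

Forward elimination on [A|b]:
R2 <- R2 - (7)*R1:  [   0  -44   -7  227 ]
R3 <- R3 - (-6)*R1:  [    0    50     8  -258 ]
R3 <- R3 - (-25/22)*R2:  [     0      0   1/22  -1/22 ]
Row echelon form:
[ 1    7     2  |    -37 ]
[ 0  -44    -7  |    227 ]
[ 0    0  1/22  |  -1/22 ]
Back-substitution:
x_3 = (-1/22) / (1/22) = -1
x_2 = (227 - (-7)*(-1)) / -44 = -5
x_1 = (-37 - (7)*(-5) - (2)*(-1)) / 1 = 0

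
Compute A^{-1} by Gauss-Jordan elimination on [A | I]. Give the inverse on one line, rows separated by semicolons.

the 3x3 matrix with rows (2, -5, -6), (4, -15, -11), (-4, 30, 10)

Gauss-Jordan on [A | I]:
R1 <- (1/2)*R1:  [    1  -5/2    -3  |   1/2     0     0 ]
R2 <- R2 - (4)*R1:  [  0  -5   1  |  -2   1   0 ]
R3 <- R3 - (-4)*R1:  [  0  20  -2  |   2   0   1 ]
R2 <- (1/-5)*R2:  [    0     1  -1/5  |   2/5  -1/5     0 ]
R1 <- R1 - (-5/2)*R2:  [    1     0  -7/2  |   3/2  -1/2     0 ]
R3 <- R3 - (20)*R2:  [  0   0   2  |  -6   4   1 ]
R3 <- (1/2)*R3:  [   0    0    1  |   -3    2  1/2 ]
R1 <- R1 - (-7/2)*R3:  [    1     0     0  |    -9  13/2   7/4 ]
R2 <- R2 - (-1/5)*R3:  [    0     1     0  |  -1/5   1/5  1/10 ]
Right block of [I | A^{-1}] is the inverse:
[   -9  13/2   7/4 ]
[ -1/5   1/5  1/10 ]
[   -3     2   1/2 ]

inverse = [-9 13/2 7/4; -1/5 1/5 1/10; -3 2 1/2]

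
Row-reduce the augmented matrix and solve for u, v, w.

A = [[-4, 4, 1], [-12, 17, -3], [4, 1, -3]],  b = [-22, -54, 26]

(5, 0, -2)

Forward elimination on [A|b]:
R2 <- R2 - (3)*R1:  [  0   5  -6  12 ]
R3 <- R3 - (-1)*R1:  [  0   5  -2   4 ]
R3 <- R3 - (1)*R2:  [  0   0   4  -8 ]
Row echelon form:
[ -4  4   1  |  -22 ]
[  0  5  -6  |   12 ]
[  0  0   4  |   -8 ]
Back-substitution:
w = (-8) / 4 = -2
v = (12 - (-6)*(-2)) / 5 = 0
u = (-22 - (4)*(0) - (1)*(-2)) / -4 = 5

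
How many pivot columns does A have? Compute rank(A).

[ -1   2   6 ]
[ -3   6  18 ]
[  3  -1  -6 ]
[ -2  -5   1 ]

rank(A) = 3

Row reduction:
R2 <- R2 - (3)*R1:  [ 0  0  0 ]
R3 <- R3 - (-3)*R1:  [  0   5  12 ]
R4 <- R4 - (2)*R1:  [   0   -9  -11 ]
R2 <-> R3   (pivot in column 2 was zero)
[ -1   2    6 ]
[  0   5   12 ]
[  0   0    0 ]
[  0  -9  -11 ]
R4 <- R4 - (-9/5)*R2:  [    0     0  53/5 ]
R3 <-> R4   (pivot in column 3 was zero)
[ -1  2     6 ]
[  0  5    12 ]
[  0  0  53/5 ]
[  0  0     0 ]
Row echelon form:
[ -1  2     6 ]
[  0  5    12 ]
[  0  0  53/5 ]
[  0  0     0 ]
Nonzero rows / pivot columns: 3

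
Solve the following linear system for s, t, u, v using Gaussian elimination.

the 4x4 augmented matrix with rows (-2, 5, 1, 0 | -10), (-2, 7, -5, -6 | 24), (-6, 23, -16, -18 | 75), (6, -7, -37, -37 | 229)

(0, -1, -5, -1)

Forward elimination on [A|b]:
R2 <- R2 - (1)*R1:  [  0   2  -6  -6  34 ]
R3 <- R3 - (3)*R1:  [   0    8  -19  -18  105 ]
R4 <- R4 - (-3)*R1:  [   0    8  -34  -37  199 ]
R3 <- R3 - (4)*R2:  [   0    0    5    6  -31 ]
R4 <- R4 - (4)*R2:  [   0    0  -10  -13   63 ]
R4 <- R4 - (-2)*R3:  [  0   0   0  -1   1 ]
Row echelon form:
[ -2  5   1   0  |  -10 ]
[  0  2  -6  -6  |   34 ]
[  0  0   5   6  |  -31 ]
[  0  0   0  -1  |    1 ]
Back-substitution:
v = (1) / -1 = -1
u = (-31 - (6)*(-1)) / 5 = -5
t = (34 - (-6)*(-5) - (-6)*(-1)) / 2 = -1
s = (-10 - (5)*(-1) - (1)*(-5)) / -2 = 0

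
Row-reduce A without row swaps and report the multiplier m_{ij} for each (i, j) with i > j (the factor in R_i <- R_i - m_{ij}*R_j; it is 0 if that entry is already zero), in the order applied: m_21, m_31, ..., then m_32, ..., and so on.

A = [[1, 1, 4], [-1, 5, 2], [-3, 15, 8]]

multipliers: -1, -3, 3

Forward elimination:
R2 <- R2 - (-1)*R1:  [ 0  6  6 ]
R3 <- R3 - (-3)*R1:  [  0  18  20 ]
R3 <- R3 - (3)*R2:  [ 0  0  2 ]
Multipliers (in order of application): m_{21} = -1, m_{31} = -3, m_{32} = 3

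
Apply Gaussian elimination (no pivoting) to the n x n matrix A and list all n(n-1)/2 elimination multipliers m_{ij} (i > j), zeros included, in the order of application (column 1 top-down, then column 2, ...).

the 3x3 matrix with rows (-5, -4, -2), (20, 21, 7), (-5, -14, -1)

Forward elimination:
R2 <- R2 - (-4)*R1:  [  0   5  -1 ]
R3 <- R3 - (1)*R1:  [   0  -10    1 ]
R3 <- R3 - (-2)*R2:  [  0   0  -1 ]
Multipliers (in order of application): m_{21} = -4, m_{31} = 1, m_{32} = -2

multipliers: -4, 1, -2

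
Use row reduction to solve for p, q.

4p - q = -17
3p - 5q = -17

Forward elimination on [A|b]:
R2 <- R2 - (3/4)*R1:  [     0  -17/4  -17/4 ]
Row echelon form:
[ 4     -1  |    -17 ]
[ 0  -17/4  |  -17/4 ]
Back-substitution:
q = (-17/4) / (-17/4) = 1
p = (-17 - (-1)*(1)) / 4 = -4

(-4, 1)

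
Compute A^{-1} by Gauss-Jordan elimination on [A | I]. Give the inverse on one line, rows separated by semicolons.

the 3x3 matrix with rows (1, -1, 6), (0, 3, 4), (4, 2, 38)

Gauss-Jordan on [A | I]:
R3 <- R3 - (4)*R1:  [  0   6  14  |  -4   0   1 ]
R2 <- (1/3)*R2:  [   0    1  4/3  |    0  1/3    0 ]
R1 <- R1 - (-1)*R2:  [    1     0  22/3  |     1   1/3     0 ]
R3 <- R3 - (6)*R2:  [  0   0   6  |  -4  -2   1 ]
R3 <- (1/6)*R3:  [    0     0     1  |  -2/3  -1/3   1/6 ]
R1 <- R1 - (22/3)*R3:  [     1      0      0  |   53/9   25/9  -11/9 ]
R2 <- R2 - (4/3)*R3:  [    0     1     0  |   8/9   7/9  -2/9 ]
Right block of [I | A^{-1}] is the inverse:
[ 53/9  25/9  -11/9 ]
[  8/9   7/9   -2/9 ]
[ -2/3  -1/3    1/6 ]

inverse = [53/9 25/9 -11/9; 8/9 7/9 -2/9; -2/3 -1/3 1/6]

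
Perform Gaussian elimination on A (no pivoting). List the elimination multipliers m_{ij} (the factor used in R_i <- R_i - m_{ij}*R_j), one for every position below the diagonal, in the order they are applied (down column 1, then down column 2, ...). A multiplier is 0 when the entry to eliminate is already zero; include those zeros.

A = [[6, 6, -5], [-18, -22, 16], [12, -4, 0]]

multipliers: -3, 2, 4

Forward elimination:
R2 <- R2 - (-3)*R1:  [  0  -4   1 ]
R3 <- R3 - (2)*R1:  [   0  -16   10 ]
R3 <- R3 - (4)*R2:  [ 0  0  6 ]
Multipliers (in order of application): m_{21} = -3, m_{31} = 2, m_{32} = 4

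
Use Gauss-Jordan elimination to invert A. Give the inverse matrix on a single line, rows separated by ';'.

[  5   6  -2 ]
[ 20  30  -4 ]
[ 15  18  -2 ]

Gauss-Jordan on [A | I]:
R1 <- (1/5)*R1:  [    1   6/5  -2/5  |   1/5     0     0 ]
R2 <- R2 - (20)*R1:  [  0   6   4  |  -4   1   0 ]
R3 <- R3 - (15)*R1:  [  0   0   4  |  -3   0   1 ]
R2 <- (1/6)*R2:  [    0     1   2/3  |  -2/3   1/6     0 ]
R1 <- R1 - (6/5)*R2:  [    1     0  -6/5  |     1  -1/5     0 ]
R3 <- (1/4)*R3:  [    0     0     1  |  -3/4     0   1/4 ]
R1 <- R1 - (-6/5)*R3:  [    1     0     0  |  1/10  -1/5  3/10 ]
R2 <- R2 - (2/3)*R3:  [    0     1     0  |  -1/6   1/6  -1/6 ]
Right block of [I | A^{-1}] is the inverse:
[ 1/10  -1/5  3/10 ]
[ -1/6   1/6  -1/6 ]
[ -3/4     0   1/4 ]

inverse = [1/10 -1/5 3/10; -1/6 1/6 -1/6; -3/4 0 1/4]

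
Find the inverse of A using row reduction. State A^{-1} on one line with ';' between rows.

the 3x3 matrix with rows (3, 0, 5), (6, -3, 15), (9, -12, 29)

Gauss-Jordan on [A | I]:
R1 <- (1/3)*R1:  [   1    0  5/3  |  1/3    0    0 ]
R2 <- R2 - (6)*R1:  [  0  -3   5  |  -2   1   0 ]
R3 <- R3 - (9)*R1:  [   0  -12   14  |   -3    0    1 ]
R2 <- (1/-3)*R2:  [    0     1  -5/3  |   2/3  -1/3     0 ]
R3 <- R3 - (-12)*R2:  [  0   0  -6  |   5  -4   1 ]
R3 <- (1/-6)*R3:  [    0     0     1  |  -5/6   2/3  -1/6 ]
R1 <- R1 - (5/3)*R3:  [     1      0      0  |  31/18  -10/9   5/18 ]
R2 <- R2 - (-5/3)*R3:  [      0       1       0  |  -13/18     7/9   -5/18 ]
Right block of [I | A^{-1}] is the inverse:
[  31/18  -10/9   5/18 ]
[ -13/18    7/9  -5/18 ]
[   -5/6    2/3   -1/6 ]

inverse = [31/18 -10/9 5/18; -13/18 7/9 -5/18; -5/6 2/3 -1/6]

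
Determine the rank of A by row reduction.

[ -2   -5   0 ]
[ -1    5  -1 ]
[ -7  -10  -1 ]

rank(A) = 2

Row reduction:
R2 <- R2 - (1/2)*R1:  [    0  15/2    -1 ]
R3 <- R3 - (7/2)*R1:  [    0  15/2    -1 ]
R3 <- R3 - (1)*R2:  [ 0  0  0 ]
Row echelon form:
[ -2    -5   0 ]
[  0  15/2  -1 ]
[  0     0   0 ]
Nonzero rows / pivot columns: 2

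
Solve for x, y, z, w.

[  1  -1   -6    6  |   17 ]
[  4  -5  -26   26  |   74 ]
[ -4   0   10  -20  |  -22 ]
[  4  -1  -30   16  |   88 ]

(3, -2, -3, -1)

Forward elimination on [A|b]:
R2 <- R2 - (4)*R1:  [  0  -1  -2   2   6 ]
R3 <- R3 - (-4)*R1:  [   0   -4  -14    4   46 ]
R4 <- R4 - (4)*R1:  [  0   3  -6  -8  20 ]
R3 <- R3 - (4)*R2:  [  0   0  -6  -4  22 ]
R4 <- R4 - (-3)*R2:  [   0    0  -12   -2   38 ]
R4 <- R4 - (2)*R3:  [  0   0   0   6  -6 ]
Row echelon form:
[ 1  -1  -6   6  |  17 ]
[ 0  -1  -2   2  |   6 ]
[ 0   0  -6  -4  |  22 ]
[ 0   0   0   6  |  -6 ]
Back-substitution:
w = (-6) / 6 = -1
z = (22 - (-4)*(-1)) / -6 = -3
y = (6 - (-2)*(-3) - (2)*(-1)) / -1 = -2
x = (17 - (-1)*(-2) - (-6)*(-3) - (6)*(-1)) / 1 = 3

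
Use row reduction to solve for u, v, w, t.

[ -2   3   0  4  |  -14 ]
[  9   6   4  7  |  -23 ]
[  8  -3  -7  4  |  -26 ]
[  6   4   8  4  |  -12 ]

Forward elimination on [A|b]:
R2 <- R2 - (-9/2)*R1:  [    0  39/2     4    25   -86 ]
R3 <- R3 - (-4)*R1:  [   0    9   -7   20  -82 ]
R4 <- R4 - (-3)*R1:  [   0   13    8   16  -54 ]
R3 <- R3 - (6/13)*R2:  [       0        0  -115/13   110/13  -550/13 ]
R4 <- R4 - (2/3)*R2:  [    0     0  16/3  -2/3  10/3 ]
R4 <- R4 - (-208/345)*R3:  [       0        0        0   102/23  -510/23 ]
Row echelon form:
[ -2     3        0       4  |      -14 ]
[  0  39/2        4      25  |      -86 ]
[  0     0  -115/13  110/13  |  -550/13 ]
[  0     0        0  102/23  |  -510/23 ]
Back-substitution:
t = (-510/23) / (102/23) = -5
w = (-550/13 - (110/13)*(-5)) / (-115/13) = 0
v = (-86 - (4)*(0) - (25)*(-5)) / (39/2) = 2
u = (-14 - (3)*(2) - (4)*(-5)) / -2 = 0

(0, 2, 0, -5)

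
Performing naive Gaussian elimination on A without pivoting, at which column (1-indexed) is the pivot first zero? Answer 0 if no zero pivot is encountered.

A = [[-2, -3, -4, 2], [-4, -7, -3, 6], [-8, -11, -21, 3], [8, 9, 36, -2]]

Naive forward elimination:
R2 <- R2 - (2)*R1:  [  0  -1   5   2 ]
R3 <- R3 - (4)*R1:  [  0   1  -5  -5 ]
R4 <- R4 - (-4)*R1:  [  0  -3  20   6 ]
R3 <- R3 - (-1)*R2:  [  0   0   0  -3 ]
R4 <- R4 - (3)*R2:  [ 0  0  5  0 ]
Matrix at this point:
[ -2  -3  -4   2 ]
[  0  -1   5   2 ]
[  0   0   0  -3 ]
[  0   0   5   0 ]
Pivot entry (3,3) is zero but row 4 has 5 in column 3 -> naive elimination stops; a row interchange (e.g. R3 <-> R4) would be required here.

first zero-pivot column = 3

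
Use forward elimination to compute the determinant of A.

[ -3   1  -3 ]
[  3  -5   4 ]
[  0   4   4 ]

det(A) = 60

Forward elimination:
R2 <- R2 - (-1)*R1:  [  0  -4   1 ]
R3 <- R3 - (-1)*R2:  [ 0  0  5 ]
Upper-triangular form:
[ -3   1  -3 ]
[  0  -4   1 ]
[  0   0   5 ]
det(A) = (-1)^0 * (-3) * (-4) * (5) = 60  (0 row swaps -> sign +1)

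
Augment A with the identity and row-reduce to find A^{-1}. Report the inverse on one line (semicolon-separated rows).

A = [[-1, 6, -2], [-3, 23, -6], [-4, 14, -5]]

inverse = [31/15 -2/15 -2/3; -3/5 1/5 0; -10/3 2/3 1/3]

Gauss-Jordan on [A | I]:
R1 <- (1/-1)*R1:  [  1  -6   2  |  -1   0   0 ]
R2 <- R2 - (-3)*R1:  [  0   5   0  |  -3   1   0 ]
R3 <- R3 - (-4)*R1:  [   0  -10    3  |   -4    0    1 ]
R2 <- (1/5)*R2:  [    0     1     0  |  -3/5   1/5     0 ]
R1 <- R1 - (-6)*R2:  [     1      0      2  |  -23/5    6/5      0 ]
R3 <- R3 - (-10)*R2:  [   0    0    3  |  -10    2    1 ]
R3 <- (1/3)*R3:  [     0      0      1  |  -10/3    2/3    1/3 ]
R1 <- R1 - (2)*R3:  [     1      0      0  |  31/15  -2/15   -2/3 ]
Right block of [I | A^{-1}] is the inverse:
[ 31/15  -2/15  -2/3 ]
[  -3/5    1/5     0 ]
[ -10/3    2/3   1/3 ]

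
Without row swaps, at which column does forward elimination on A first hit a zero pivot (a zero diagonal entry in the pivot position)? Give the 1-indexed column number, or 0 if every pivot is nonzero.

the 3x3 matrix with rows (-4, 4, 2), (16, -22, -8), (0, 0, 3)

Naive forward elimination:
R2 <- R2 - (-4)*R1:  [  0  -6   0 ]
All pivots nonzero; naive elimination completes without hitting a zero pivot.

first zero-pivot column = 0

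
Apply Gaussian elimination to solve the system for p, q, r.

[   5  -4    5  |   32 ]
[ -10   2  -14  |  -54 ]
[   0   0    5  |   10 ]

Forward elimination on [A|b]:
R2 <- R2 - (-2)*R1:  [  0  -6  -4  10 ]
Row echelon form:
[ 5  -4   5  |  32 ]
[ 0  -6  -4  |  10 ]
[ 0   0   5  |  10 ]
Back-substitution:
r = (10) / 5 = 2
q = (10 - (-4)*(2)) / -6 = -3
p = (32 - (-4)*(-3) - (5)*(2)) / 5 = 2

(2, -3, 2)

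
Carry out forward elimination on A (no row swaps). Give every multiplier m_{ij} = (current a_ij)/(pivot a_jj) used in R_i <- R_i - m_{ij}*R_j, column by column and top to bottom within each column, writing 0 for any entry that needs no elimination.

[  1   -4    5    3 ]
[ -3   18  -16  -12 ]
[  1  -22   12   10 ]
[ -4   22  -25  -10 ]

multipliers: -3, 1, -4, -3, 1, -1

Forward elimination:
R2 <- R2 - (-3)*R1:  [  0   6  -1  -3 ]
R3 <- R3 - (1)*R1:  [   0  -18    7    7 ]
R4 <- R4 - (-4)*R1:  [  0   6  -5   2 ]
R3 <- R3 - (-3)*R2:  [  0   0   4  -2 ]
R4 <- R4 - (1)*R2:  [  0   0  -4   5 ]
R4 <- R4 - (-1)*R3:  [ 0  0  0  3 ]
Multipliers (in order of application): m_{21} = -3, m_{31} = 1, m_{41} = -4, m_{32} = -3, m_{42} = 1, m_{43} = -1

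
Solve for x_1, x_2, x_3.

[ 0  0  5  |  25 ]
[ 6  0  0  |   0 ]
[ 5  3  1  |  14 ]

Forward elimination on [A|b]:
R1 <-> R2   (pivot in column 1 was zero)
[ 6  0  0   0 ]
[ 0  0  5  25 ]
[ 5  3  1  14 ]
R3 <- R3 - (5/6)*R1:  [  0   3   1  14 ]
R2 <-> R3   (pivot in column 2 was zero)
[ 6  0  0   0 ]
[ 0  3  1  14 ]
[ 0  0  5  25 ]
Row echelon form:
[ 6  0  0  |   0 ]
[ 0  3  1  |  14 ]
[ 0  0  5  |  25 ]
Back-substitution:
x_3 = (25) / 5 = 5
x_2 = (14 - (1)*(5)) / 3 = 3
x_1 = (0) / 6 = 0

(0, 3, 5)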